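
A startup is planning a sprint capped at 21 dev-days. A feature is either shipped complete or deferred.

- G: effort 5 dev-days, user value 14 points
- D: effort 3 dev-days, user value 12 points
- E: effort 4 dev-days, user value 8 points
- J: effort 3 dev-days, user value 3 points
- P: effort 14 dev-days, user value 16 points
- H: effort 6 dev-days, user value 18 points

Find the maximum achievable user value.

This is a 0-1 knapsack instance.
G + D + J + H: effort 5 + 3 + 3 + 6 = 17 ≤ 21, user value 14 + 12 + 3 + 18 = 47.
G + D + E + H: effort 5 + 3 + 4 + 6 = 18 ≤ 21, user value 14 + 12 + 8 + 18 = 52.
G + D + E + J + H: effort 5 + 3 + 4 + 3 + 6 = 21 ≤ 21, user value 14 + 12 + 8 + 3 + 18 = 55.
Best is G, D, E, J, and H with total user value 55.

55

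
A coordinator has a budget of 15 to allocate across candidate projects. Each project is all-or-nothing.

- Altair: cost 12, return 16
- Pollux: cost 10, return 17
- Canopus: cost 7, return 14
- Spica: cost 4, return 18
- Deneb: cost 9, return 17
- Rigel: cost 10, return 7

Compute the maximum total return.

35

Pollux + Spica: cost 10 + 4 = 14 ≤ 15, return 17 + 18 = 35.
Spica + Deneb: cost 4 + 9 = 13 ≤ 15, return 18 + 17 = 35.
The maximum return is 35; one optimal choice is Spica and Deneb.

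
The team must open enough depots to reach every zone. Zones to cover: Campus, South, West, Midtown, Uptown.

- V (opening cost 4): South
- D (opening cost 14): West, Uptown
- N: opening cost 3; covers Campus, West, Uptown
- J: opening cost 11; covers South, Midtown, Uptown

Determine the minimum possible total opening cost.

The greedy cost-per-new-zone heuristic would pick N, V, and J for 18, but a cheaper cover exists.
Choose N and J: together they cover Campus, South, West, Midtown, Uptown — every zone.
Total opening cost: 3 + 11 = 14.
No cover costs less than 14.

14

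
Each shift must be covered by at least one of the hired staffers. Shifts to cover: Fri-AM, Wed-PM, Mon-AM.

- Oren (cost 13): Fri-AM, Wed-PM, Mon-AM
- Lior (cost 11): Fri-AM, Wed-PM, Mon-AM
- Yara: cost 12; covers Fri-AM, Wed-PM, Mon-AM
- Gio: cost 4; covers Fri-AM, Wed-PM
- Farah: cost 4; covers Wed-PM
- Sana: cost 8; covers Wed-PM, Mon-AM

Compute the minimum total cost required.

Lior alone covers Fri-AM, Wed-PM, Mon-AM — every shift.
Total cost: 11.

11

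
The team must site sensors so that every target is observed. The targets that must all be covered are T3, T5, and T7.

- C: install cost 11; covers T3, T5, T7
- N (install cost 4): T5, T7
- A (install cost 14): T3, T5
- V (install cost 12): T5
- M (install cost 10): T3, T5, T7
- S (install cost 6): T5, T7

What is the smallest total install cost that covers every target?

10

This is an integer covering problem.
The greedy cost-per-new-target heuristic would pick N and M for 14, but a cheaper cover exists.
M alone covers T3, T5, T7 — every target.
Total install cost: 10.
No cover costs less than 10.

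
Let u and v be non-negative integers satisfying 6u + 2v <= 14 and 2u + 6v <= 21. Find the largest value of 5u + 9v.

32

(u,v)=(1,3) is feasible, giving 32.
(u,v)=(0,3) is feasible, giving 27.
(u,v)=(1,2) is feasible, giving 23.
The best lattice point is (1,3), giving 32.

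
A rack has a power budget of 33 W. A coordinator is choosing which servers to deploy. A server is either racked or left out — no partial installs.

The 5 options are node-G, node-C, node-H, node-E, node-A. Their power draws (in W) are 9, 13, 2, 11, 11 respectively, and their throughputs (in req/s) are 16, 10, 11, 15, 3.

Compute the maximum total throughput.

45

This is a 0-1 knapsack instance.
Take node-G, node-H, node-E, and node-A: power draw 9 + 2 + 11 + 11 = 33 ≤ 33, throughput 16 + 11 + 15 + 3 = 45.
No other feasible combination does better.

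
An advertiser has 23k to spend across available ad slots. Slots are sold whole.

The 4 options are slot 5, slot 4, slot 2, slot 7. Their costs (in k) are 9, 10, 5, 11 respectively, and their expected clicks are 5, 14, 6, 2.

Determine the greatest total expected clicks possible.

20

This is an integer program with binary decision variables.
Allowing fractional choices, the relaxed optimum would be about 24.4, but ad slots are indivisible.
slot 4 + slot 2: cost 10 + 5 = 15 ≤ 23, expected clicks 14 + 6 = 20.
slot 4 + slot 7: cost 10 + 11 = 21 ≤ 23, expected clicks 14 + 2 = 16.
slot 5 + slot 4: cost 9 + 10 = 19 ≤ 23, expected clicks 5 + 14 = 19.
Best is slot 4 and slot 2 with total expected clicks 20.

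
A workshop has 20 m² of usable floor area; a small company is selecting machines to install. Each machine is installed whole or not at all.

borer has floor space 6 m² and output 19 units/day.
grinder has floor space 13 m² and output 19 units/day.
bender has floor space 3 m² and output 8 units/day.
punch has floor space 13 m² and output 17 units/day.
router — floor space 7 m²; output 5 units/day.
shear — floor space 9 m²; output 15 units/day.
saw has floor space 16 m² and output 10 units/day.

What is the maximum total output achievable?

This is a 0-1 knapsack instance.
Allowing fractional choices, the relaxed optimum would be about 44.9, but machines are indivisible.
borer + punch: floor space 6 + 13 = 19 ≤ 20, output 19 + 17 = 36.
borer + grinder: floor space 6 + 13 = 19 ≤ 20, output 19 + 19 = 38.
borer + bender + shear: floor space 6 + 3 + 9 = 18 ≤ 20, output 19 + 8 + 15 = 42.
Best is borer, bender, and shear with total output 42.

42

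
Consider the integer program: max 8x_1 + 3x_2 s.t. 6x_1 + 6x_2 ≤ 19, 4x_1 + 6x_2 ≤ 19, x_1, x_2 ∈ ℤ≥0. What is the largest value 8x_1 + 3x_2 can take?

24

(x_1,x_2)=(3,0): 6·3+6·0=18≤19, 4·3+6·0=12≤19, objective 24.
(x_1,x_2)=(2,1): 6·2+6·1=18≤19, 4·2+6·1=14≤19, objective 19.
(x_1,x_2)=(2,0): 6·2+6·0=12≤19, 4·2+6·0=8≤19, objective 16.
The best lattice point is (3,0), giving 24.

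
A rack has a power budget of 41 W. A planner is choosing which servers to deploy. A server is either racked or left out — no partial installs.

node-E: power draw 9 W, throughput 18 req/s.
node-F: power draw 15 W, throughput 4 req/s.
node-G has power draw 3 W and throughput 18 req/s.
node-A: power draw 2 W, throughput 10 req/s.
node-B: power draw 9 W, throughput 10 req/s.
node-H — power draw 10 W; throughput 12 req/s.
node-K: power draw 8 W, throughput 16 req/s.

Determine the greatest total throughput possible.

84

Treat it as a binary knapsack problem.
node-E + node-G + node-A + node-B + node-H + node-K: power draw 9 + 3 + 2 + 9 + 10 + 8 = 41 ≤ 41, throughput 18 + 18 + 10 + 10 + 12 + 16 = 84.
node-E + node-G + node-A + node-H + node-K: power draw 9 + 3 + 2 + 10 + 8 = 32 ≤ 41, throughput 18 + 18 + 10 + 12 + 16 = 74.
node-E + node-G + node-B + node-H + node-K: power draw 9 + 3 + 9 + 10 + 8 = 39 ≤ 41, throughput 18 + 18 + 10 + 12 + 16 = 74.
Best is node-E, node-G, node-A, node-B, node-H, and node-K with total throughput 84.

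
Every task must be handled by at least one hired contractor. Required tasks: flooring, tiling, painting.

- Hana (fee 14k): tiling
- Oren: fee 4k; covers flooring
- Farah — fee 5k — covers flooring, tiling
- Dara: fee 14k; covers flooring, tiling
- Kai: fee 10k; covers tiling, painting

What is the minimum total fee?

The greedy cost-per-new-task heuristic would pick Farah and Kai for 15, but a cheaper cover exists.
Choose Oren and Kai: together they cover flooring, tiling, painting — every task.
Total fee: 4 + 10 = 14.
No cover costs less than 14.

14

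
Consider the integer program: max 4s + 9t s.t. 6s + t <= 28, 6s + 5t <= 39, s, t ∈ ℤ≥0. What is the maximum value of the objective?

63

(s,t)=(0,7) is feasible, giving 63.
(s,t)=(1,6) is feasible, giving 58.
(s,t)=(0,6) is feasible, giving 54.
No feasible integer point exceeds 63.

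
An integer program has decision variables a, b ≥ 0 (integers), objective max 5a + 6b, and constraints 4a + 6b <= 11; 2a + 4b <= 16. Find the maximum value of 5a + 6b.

11

Relaxing integrality, the LP optimum is 13.75 at (a,b) = (2.75, 0), which is not an integer point.
(a,b)=(1,1) is feasible, giving 11.
(a,b)=(2,0) is feasible, giving 10.
(a,b)=(0,1) is feasible, giving 6.
No feasible integer point exceeds 11.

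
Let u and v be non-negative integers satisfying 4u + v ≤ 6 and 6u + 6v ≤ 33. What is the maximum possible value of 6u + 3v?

Relaxing integrality, the LP optimum is 17.00 at (u,v) = (0.167, 5.33), which is not an integer point.
(u,v)=(0,5) is feasible, giving 15.
(u,v)=(0,4) is feasible, giving 12.
No feasible integer point exceeds 15.

15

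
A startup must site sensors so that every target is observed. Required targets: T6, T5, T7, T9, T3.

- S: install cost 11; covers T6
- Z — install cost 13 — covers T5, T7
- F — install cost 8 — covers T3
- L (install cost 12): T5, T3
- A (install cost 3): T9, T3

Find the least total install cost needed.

Choose S, Z, and A: together they cover T6, T5, T7, T9, T3 — every target.
Total install cost: 11 + 13 + 3 = 27.

27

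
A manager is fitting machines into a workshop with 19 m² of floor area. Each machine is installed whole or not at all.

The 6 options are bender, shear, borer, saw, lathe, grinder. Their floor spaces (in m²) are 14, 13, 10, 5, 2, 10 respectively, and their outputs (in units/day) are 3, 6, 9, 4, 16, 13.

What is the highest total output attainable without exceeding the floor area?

Take saw, lathe, and grinder: floor space 5 + 2 + 10 = 17 ≤ 19, output 4 + 16 + 13 = 33.
No other feasible combination does better.

33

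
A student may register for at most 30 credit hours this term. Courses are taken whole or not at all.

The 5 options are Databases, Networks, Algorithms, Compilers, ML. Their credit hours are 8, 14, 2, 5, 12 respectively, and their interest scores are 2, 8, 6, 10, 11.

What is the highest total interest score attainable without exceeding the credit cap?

29

Databases + Algorithms + Compilers + ML: credit hours 8 + 2 + 5 + 12 = 27 ≤ 30, interest score 2 + 6 + 10 + 11 = 29.
Algorithms + Compilers + ML: credit hours 2 + 5 + 12 = 19 ≤ 30, interest score 6 + 10 + 11 = 27.
Databases + Networks + Algorithms + Compilers: credit hours 8 + 14 + 2 + 5 = 29 ≤ 30, interest score 2 + 8 + 6 + 10 = 26.
Best is Databases, Algorithms, Compilers, and ML with total interest score 29.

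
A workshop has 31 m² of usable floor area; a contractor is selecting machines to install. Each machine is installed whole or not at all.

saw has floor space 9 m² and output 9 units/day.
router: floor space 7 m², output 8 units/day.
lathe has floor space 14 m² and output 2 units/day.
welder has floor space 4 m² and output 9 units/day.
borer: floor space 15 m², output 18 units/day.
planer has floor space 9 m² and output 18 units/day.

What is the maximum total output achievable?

This is an integer program with binary decision variables.
saw + router + welder + planer: floor space 9 + 7 + 4 + 9 = 29 ≤ 31, output 9 + 8 + 9 + 18 = 44.
welder + borer + planer: floor space 4 + 15 + 9 = 28 ≤ 31, output 9 + 18 + 18 = 45.
Best is welder, borer, and planer with total output 45.

45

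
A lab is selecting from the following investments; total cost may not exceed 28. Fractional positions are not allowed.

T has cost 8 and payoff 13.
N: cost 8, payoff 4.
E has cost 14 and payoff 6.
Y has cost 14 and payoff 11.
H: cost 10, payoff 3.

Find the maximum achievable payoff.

Take T and Y: cost 8 + 14 = 22 ≤ 28, payoff 13 + 11 = 24.
No other feasible combination does better.

24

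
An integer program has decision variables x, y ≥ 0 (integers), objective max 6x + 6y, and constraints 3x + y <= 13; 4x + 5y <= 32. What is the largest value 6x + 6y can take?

42

(x,y)=(3,4): 3·3+1·4=13≤13, 4·3+5·4=32≤32, objective 42.
(x,y)=(2,4): 3·2+1·4=10≤13, 4·2+5·4=28≤32, objective 36.
(x,y)=(3,3): 3·3+1·3=12≤13, 4·3+5·3=27≤32, objective 36.
(x,y)=(2,3): 3·2+1·3=9≤13, 4·2+5·3=23≤32, objective 30.
The best lattice point is (3,4), giving 42.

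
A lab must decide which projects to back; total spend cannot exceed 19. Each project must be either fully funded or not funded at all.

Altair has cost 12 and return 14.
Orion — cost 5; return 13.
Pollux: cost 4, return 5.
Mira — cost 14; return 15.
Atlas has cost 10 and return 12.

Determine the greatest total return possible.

Take Orion, Pollux, and Atlas: cost 5 + 4 + 10 = 19 ≤ 19, return 13 + 5 + 12 = 30.
No other feasible combination does better.

30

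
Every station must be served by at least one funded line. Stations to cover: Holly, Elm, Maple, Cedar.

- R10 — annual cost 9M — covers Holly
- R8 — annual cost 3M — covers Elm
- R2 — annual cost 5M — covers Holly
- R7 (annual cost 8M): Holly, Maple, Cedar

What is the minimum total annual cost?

11

Choose R8 and R7: together they cover Holly, Elm, Maple, Cedar — every station.
Total annual cost: 3 + 8 = 11.
No cover costs less than 11.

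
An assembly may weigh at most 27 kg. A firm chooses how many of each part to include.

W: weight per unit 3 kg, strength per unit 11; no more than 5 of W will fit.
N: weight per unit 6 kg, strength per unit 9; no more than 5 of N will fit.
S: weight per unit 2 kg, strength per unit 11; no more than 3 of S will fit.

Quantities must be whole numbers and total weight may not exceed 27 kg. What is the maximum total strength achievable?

97

This is a bounded integer knapsack.
5×W and 3×S: weight 21 ≤ 27, strength 5·11 + 3·11 = 88.
5×W, 1×N, and 3×S: weight 27 ≤ 27, strength 5·11 + 1·9 + 3·11 = 97.
Best is 97.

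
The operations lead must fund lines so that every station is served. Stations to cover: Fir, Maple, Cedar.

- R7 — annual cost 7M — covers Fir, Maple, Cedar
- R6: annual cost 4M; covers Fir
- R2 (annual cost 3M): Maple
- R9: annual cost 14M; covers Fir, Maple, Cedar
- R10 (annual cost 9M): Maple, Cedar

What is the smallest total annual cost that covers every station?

R7 alone covers Fir, Maple, Cedar — every station.
Total annual cost: 7.
No cover costs less than 7.

7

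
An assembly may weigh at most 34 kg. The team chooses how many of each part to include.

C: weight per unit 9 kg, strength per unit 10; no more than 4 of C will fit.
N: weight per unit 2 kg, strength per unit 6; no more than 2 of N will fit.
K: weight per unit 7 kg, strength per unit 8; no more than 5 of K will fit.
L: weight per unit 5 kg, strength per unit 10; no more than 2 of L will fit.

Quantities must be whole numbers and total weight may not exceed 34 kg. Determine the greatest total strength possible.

This is a bounded integer knapsack.
N has the best ratio (6/2); taking only N gives at most 2×6 = 12 (stopped by the supply cap of 2).
Mixing does better — 2×C, 2×N, and 2×L: weight 32 ≤ 34, strength 2·10 + 2·6 + 2·10 = 52.

52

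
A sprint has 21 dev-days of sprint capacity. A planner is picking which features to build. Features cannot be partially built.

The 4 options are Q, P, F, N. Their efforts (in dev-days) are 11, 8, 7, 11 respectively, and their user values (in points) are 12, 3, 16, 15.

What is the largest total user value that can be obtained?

31

Allowing fractional choices, the relaxed optimum would be about 34.3, but features are indivisible.
F + N: effort 7 + 11 = 18 ≤ 21, user value 16 + 15 = 31.
Q + F: effort 11 + 7 = 18 ≤ 21, user value 12 + 16 = 28.
Best is F and N with total user value 31.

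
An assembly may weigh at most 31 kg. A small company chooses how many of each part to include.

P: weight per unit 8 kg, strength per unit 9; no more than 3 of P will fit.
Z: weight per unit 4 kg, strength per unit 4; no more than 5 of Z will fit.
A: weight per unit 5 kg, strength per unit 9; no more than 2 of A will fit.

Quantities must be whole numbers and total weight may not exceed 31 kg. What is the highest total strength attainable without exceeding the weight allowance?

40

2×P, 1×Z, and 2×A: weight 30 ≤ 31, strength 2·9 + 1·4 + 2·9 = 40.
1×P, 3×Z, and 2×A: weight 30 ≤ 31, strength 1·9 + 3·4 + 2·9 = 39.
Best is 40.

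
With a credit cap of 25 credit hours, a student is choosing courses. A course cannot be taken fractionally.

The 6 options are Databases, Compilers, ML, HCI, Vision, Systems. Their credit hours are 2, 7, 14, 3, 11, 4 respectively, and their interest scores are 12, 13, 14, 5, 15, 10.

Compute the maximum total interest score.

50

This is a 0-1 knapsack instance.
Allowing fractional choices, the relaxed optimum would be about 52.3, but courses are indivisible.
Databases + Compilers + HCI + Vision: credit hours 2 + 7 + 3 + 11 = 23 ≤ 25, interest score 12 + 13 + 5 + 15 = 45.
Databases + Compilers + Vision + Systems: credit hours 2 + 7 + 11 + 4 = 24 ≤ 25, interest score 12 + 13 + 15 + 10 = 50.
Compilers + HCI + Vision + Systems: credit hours 7 + 3 + 11 + 4 = 25 ≤ 25, interest score 13 + 5 + 15 + 10 = 43.
Best is Databases, Compilers, Vision, and Systems with total interest score 50.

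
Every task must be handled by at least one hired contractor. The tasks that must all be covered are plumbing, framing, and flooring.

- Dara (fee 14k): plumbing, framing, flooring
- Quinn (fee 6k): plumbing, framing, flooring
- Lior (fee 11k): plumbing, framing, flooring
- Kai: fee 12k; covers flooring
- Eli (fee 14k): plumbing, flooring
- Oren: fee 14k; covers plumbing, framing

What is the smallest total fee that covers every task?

Quinn alone covers plumbing, framing, flooring — every task.
Total fee: 6.
No cover costs less than 6.

6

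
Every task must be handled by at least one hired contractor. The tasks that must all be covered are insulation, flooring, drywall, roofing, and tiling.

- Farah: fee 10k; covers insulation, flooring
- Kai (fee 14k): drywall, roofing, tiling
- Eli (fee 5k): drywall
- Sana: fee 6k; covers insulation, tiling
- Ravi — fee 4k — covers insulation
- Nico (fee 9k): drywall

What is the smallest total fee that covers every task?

24

The greedy cost-per-new-task heuristic would pick Sana, Eli, Farah, and Kai for 35, but a cheaper cover exists.
Choose Farah and Kai: together they cover insulation, flooring, drywall, roofing, tiling — every task.
Total fee: 10 + 14 = 24.
No cover costs less than 24.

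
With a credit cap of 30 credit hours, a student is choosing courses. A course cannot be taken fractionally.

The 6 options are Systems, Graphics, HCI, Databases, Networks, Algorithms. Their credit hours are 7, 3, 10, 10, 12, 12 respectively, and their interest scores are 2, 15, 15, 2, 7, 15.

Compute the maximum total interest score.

Take Graphics, HCI, and Algorithms: credit hours 3 + 10 + 12 = 25 ≤ 30, interest score 15 + 15 + 15 = 45.
No other feasible combination does better.

45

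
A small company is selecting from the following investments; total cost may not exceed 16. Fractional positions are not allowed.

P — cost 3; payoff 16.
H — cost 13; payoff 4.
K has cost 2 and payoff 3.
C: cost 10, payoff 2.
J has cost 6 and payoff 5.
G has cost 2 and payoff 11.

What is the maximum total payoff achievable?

35

This is a 0-1 knapsack instance.
Take P, K, J, and G: cost 3 + 2 + 6 + 2 = 13 ≤ 16, payoff 16 + 3 + 5 + 11 = 35.
No other feasible combination does better.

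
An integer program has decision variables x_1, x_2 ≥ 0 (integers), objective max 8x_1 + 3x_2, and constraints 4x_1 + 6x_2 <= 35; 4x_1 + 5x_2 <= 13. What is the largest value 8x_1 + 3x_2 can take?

24

Relaxing integrality, the LP optimum is 26.00 at (x_1,x_2) = (3.25, 0), which is not an integer point.
(x_1,x_2)=(3,0) is feasible, giving 24.
(x_1,x_2)=(2,1) is feasible, giving 19.
No feasible integer point exceeds 24.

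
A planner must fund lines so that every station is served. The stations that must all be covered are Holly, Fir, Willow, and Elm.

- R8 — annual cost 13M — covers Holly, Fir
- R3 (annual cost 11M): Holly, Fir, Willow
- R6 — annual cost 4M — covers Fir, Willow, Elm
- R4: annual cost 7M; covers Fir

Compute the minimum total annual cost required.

Choose R3 and R6: together they cover Holly, Fir, Willow, Elm — every station.
Total annual cost: 11 + 4 = 15.

15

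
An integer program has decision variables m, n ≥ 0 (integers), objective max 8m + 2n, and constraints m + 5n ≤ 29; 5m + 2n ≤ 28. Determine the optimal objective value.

The continuous relaxation peaks at (5.6, 0) with value 44.80; rounding to a feasible lattice point costs some objective.
(m,n)=(5,1): 1·5+5·1=10≤29, 5·5+2·1=27≤28, objective 42.
(m,n)=(5,0): 1·5+5·0=5≤29, 5·5+2·0=25≤28, objective 40.
(m,n)=(4,2): 1·4+5·2=14≤29, 5·4+2·2=24≤28, objective 36.
(m,n)=(4,1): 1·4+5·1=9≤29, 5·4+2·1=22≤28, objective 34.
The best lattice point is (5,1), giving 42.

42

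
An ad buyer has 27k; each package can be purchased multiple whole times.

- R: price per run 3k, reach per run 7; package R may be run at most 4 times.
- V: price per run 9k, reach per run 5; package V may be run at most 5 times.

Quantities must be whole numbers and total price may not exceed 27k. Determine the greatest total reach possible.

33

This is a bounded integer knapsack.
R has the best ratio (7/3); taking only R gives at most 4×7 = 28 (stopped by the supply cap of 4).
Mixing does better — 4×R and 1×V: price 21 ≤ 27, reach 4·7 + 1·5 = 33.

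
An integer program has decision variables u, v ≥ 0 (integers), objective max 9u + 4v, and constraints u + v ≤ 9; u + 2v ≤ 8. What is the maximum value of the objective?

72

(u,v)=(8,0): 1·8+1·0=8≤9, 1·8+2·0=8≤8, objective 72.
(u,v)=(7,0): 1·7+1·0=7≤9, 1·7+2·0=7≤8, objective 63.
The best lattice point is (8,0), giving 72.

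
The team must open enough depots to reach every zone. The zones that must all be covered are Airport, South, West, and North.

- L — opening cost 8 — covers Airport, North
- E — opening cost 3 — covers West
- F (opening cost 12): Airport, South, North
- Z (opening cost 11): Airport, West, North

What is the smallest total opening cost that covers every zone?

15

Choose E and F: together they cover Airport, South, West, North — every zone.
Total opening cost: 3 + 12 = 15.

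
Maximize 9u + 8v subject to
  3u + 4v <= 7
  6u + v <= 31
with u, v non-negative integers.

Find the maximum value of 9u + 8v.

18

(u,v)=(2,0) is feasible, giving 18.
(u,v)=(1,1) is feasible, giving 17.
(u,v)=(1,0) is feasible, giving 9.
Maximum is 18 at (u,v)=(2,0).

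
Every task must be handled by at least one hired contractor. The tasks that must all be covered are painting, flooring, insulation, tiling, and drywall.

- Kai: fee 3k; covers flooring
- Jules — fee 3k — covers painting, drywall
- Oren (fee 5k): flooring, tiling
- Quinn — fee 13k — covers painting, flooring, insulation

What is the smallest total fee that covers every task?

21

This is a weighted set-cover instance.
Choose Jules, Oren, and Quinn: together they cover painting, flooring, insulation, tiling, drywall — every task.
Total fee: 3 + 5 + 13 = 21.
No cover costs less than 21.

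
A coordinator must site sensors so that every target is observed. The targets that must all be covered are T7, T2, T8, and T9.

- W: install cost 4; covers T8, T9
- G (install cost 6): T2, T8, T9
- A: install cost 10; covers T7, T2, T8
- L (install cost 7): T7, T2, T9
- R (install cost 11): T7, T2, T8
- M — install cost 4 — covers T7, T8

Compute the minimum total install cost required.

The greedy cost-per-new-target heuristic would pick W and L for 11, but a cheaper cover exists.
Choose G and M: together they cover T7, T2, T8, T9 — every target.
Total install cost: 6 + 4 = 10.
No cover costs less than 10.

10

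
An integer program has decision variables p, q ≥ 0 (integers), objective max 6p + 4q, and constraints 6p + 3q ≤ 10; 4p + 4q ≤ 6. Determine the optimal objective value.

Relaxing integrality, the LP optimum is 9.00 at (p,q) = (1.5, 0), which is not an integer point.
(p,q)=(1,0): 6·1+3·0=6≤10, 4·1+4·0=4≤6, objective 6.
(p,q)=(0,1): 6·0+3·1=3≤10, 4·0+4·1=4≤6, objective 4.
(p,q)=(0,0): 6·0+3·0=0≤10, 4·0+4·0=0≤6, objective 0.
Maximum is 6 at (p,q)=(1,0).

6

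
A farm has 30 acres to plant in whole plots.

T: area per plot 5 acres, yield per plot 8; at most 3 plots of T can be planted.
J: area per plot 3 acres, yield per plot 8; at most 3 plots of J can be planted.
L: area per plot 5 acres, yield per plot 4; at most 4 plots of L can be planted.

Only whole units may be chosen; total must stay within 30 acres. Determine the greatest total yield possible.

2×T, 3×J, and 2×L: area 29 ≤ 30, yield 2·8 + 3·8 + 2·4 = 48.
3×T, 3×J, and 1×L: area 29 ≤ 30, yield 3·8 + 3·8 + 1·4 = 52.
Best is 52.

52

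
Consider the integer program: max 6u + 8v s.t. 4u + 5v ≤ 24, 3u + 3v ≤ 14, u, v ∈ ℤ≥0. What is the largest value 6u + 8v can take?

(u,v)=(0,4) is feasible, giving 32.
(u,v)=(1,3) is feasible, giving 30.
The best lattice point is (0,4), giving 32.

32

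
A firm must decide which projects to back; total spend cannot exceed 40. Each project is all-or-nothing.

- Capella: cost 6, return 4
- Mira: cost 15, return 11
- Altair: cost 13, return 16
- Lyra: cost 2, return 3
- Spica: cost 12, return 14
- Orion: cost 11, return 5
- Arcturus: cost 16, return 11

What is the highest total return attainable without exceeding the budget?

41

This is an integer program with binary decision variables.
Take Mira, Altair, and Spica: cost 15 + 13 + 12 = 40 ≤ 40, return 11 + 16 + 14 = 41.
No other feasible combination does better.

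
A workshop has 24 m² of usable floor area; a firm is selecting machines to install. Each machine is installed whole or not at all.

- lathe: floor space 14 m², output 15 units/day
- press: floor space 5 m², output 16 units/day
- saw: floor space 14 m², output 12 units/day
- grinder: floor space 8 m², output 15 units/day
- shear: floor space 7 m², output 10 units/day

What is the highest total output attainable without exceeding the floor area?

41

press + grinder + shear: floor space 5 + 8 + 7 = 20 ≤ 24, output 16 + 15 + 10 = 41.
press + grinder: floor space 5 + 8 = 13 ≤ 24, output 16 + 15 = 31.
Best is press, grinder, and shear with total output 41.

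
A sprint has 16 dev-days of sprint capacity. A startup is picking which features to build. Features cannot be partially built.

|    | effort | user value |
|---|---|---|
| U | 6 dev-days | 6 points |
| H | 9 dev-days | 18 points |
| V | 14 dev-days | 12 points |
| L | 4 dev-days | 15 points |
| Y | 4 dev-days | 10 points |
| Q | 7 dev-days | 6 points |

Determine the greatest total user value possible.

Take H and L: effort 9 + 4 = 13 ≤ 16, user value 18 + 15 = 33.
No other feasible combination does better.

33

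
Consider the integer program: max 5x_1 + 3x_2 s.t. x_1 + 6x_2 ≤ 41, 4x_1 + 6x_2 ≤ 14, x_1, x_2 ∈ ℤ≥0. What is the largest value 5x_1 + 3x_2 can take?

15

The continuous relaxation peaks at (3.5, 0) with value 17.50; rounding to a feasible lattice point costs some objective.
(x_1,x_2)=(3,0): 1·3+6·0=3≤41, 4·3+6·0=12≤14, objective 15.
(x_1,x_2)=(2,1): 1·2+6·1=8≤41, 4·2+6·1=14≤14, objective 13.
(x_1,x_2)=(2,0): 1·2+6·0=2≤41, 4·2+6·0=8≤14, objective 10.
Maximum is 15 at (x_1,x_2)=(3,0).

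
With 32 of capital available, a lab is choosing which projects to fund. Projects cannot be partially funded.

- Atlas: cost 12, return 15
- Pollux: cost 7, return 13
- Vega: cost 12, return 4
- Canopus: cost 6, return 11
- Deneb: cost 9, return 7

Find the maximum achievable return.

This is an integer program with binary decision variables.
Atlas + Pollux + Deneb: cost 12 + 7 + 9 = 28 ≤ 32, return 15 + 13 + 7 = 35.
Atlas + Canopus + Deneb: cost 12 + 6 + 9 = 27 ≤ 32, return 15 + 11 + 7 = 33.
Atlas + Pollux + Canopus: cost 12 + 7 + 6 = 25 ≤ 32, return 15 + 13 + 11 = 39.
Best is Atlas, Pollux, and Canopus with total return 39.

39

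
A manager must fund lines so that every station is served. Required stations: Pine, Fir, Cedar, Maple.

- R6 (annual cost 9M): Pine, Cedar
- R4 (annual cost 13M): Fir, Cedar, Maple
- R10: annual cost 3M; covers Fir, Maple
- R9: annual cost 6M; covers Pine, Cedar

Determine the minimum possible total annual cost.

This is an integer covering problem.
Choose R10 and R9: together they cover Pine, Fir, Cedar, Maple — every station.
Total annual cost: 3 + 6 = 9.

9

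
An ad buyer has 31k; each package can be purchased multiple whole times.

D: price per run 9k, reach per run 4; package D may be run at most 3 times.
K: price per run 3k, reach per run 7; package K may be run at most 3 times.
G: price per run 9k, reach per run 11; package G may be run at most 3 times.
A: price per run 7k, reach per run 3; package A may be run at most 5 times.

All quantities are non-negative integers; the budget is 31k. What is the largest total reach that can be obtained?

43

K has the best ratio (7/3); taking only K gives at most 3×7 = 21 (stopped by the supply cap of 3).
Mixing does better — 3×K and 2×G: price 27 ≤ 31, reach 3·7 + 2·11 = 43.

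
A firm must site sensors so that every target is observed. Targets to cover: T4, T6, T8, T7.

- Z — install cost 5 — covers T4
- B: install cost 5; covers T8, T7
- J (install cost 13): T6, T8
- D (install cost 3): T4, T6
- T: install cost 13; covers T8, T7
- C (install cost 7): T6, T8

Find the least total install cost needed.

This is an integer covering problem.
Choose B and D: together they cover T4, T6, T8, T7 — every target.
Total install cost: 5 + 3 = 8.
No cover costs less than 8.

8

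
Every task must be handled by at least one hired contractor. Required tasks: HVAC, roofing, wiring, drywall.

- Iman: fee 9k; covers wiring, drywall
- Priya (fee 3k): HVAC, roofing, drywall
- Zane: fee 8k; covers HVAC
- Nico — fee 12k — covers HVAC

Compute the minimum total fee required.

Choose Iman and Priya: together they cover HVAC, roofing, wiring, drywall — every task.
Total fee: 9 + 3 = 12.
No cover costs less than 12.

12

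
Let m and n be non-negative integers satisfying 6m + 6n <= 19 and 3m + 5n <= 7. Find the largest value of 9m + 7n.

18

(m,n)=(2,0) is feasible, giving 18.
(m,n)=(1,0) is feasible, giving 9.
No feasible integer point exceeds 18.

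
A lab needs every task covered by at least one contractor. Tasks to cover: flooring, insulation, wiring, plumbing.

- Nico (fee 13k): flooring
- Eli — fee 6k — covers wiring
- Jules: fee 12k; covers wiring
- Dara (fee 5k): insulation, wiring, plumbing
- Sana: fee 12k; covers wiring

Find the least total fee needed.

18

Choose Nico and Dara: together they cover flooring, insulation, wiring, plumbing — every task.
Total fee: 13 + 5 = 18.
No cover costs less than 18.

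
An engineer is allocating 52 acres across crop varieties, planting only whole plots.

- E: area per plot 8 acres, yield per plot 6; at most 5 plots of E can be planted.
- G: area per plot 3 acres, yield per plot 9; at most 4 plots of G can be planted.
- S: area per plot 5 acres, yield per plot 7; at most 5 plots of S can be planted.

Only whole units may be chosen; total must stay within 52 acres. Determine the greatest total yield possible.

G has the best ratio (9/3); taking only G gives at most 4×9 = 36 (stopped by the supply cap of 4).
Mixing does better — 1×E, 4×G, and 5×S: area 45 ≤ 52, yield 1·6 + 4·9 + 5·7 = 77.

77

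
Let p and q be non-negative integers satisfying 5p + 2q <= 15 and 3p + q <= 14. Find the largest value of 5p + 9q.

63

The continuous relaxation peaks at (0, 7.5) with value 67.50; rounding to a feasible lattice point costs some objective.
(p,q)=(0,7): 5·0+2·7=14≤15, 3·0+1·7=7≤14, objective 63.
(p,q)=(0,6): 5·0+2·6=12≤15, 3·0+1·6=6≤14, objective 54.
The best lattice point is (0,7), giving 63.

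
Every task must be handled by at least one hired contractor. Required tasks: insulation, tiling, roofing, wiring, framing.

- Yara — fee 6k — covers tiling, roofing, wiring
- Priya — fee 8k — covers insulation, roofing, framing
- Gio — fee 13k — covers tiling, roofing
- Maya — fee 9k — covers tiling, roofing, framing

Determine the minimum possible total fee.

14

This is a weighted set-cover instance.
Choose Yara and Priya: together they cover insulation, tiling, roofing, wiring, framing — every task.
Total fee: 6 + 8 = 14.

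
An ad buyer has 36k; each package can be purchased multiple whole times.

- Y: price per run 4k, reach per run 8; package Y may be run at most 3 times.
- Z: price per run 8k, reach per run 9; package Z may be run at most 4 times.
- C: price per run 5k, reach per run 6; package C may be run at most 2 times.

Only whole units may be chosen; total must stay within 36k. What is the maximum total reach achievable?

51

Y has the best ratio (8/4); taking only Y gives at most 3×8 = 24 (stopped by the supply cap of 3).
Mixing does better — 3×Y and 3×Z: price 36 ≤ 36, reach 3·8 + 3·9 = 51.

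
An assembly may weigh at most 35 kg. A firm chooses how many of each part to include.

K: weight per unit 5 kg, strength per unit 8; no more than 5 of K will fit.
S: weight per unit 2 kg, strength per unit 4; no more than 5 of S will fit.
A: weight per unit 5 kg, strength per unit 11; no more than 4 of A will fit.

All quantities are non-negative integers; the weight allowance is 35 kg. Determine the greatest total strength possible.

72

A has the best ratio (11/5); taking only A gives at most 4×11 = 44 (stopped by the supply cap of 4).
Mixing does better — 1×K, 5×S, and 4×A: weight 35 ≤ 35, strength 1·8 + 5·4 + 4·11 = 72.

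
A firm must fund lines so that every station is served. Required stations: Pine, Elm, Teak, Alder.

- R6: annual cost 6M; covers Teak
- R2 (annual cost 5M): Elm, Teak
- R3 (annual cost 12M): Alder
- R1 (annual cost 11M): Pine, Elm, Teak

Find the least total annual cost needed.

This is a weighted set-cover instance.
Choose R3 and R1: together they cover Pine, Elm, Teak, Alder — every station.
Total annual cost: 12 + 11 = 23.

23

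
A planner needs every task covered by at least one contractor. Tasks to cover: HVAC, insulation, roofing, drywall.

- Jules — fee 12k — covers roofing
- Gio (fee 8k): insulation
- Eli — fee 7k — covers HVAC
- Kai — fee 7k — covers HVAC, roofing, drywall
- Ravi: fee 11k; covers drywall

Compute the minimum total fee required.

15

Choose Gio and Kai: together they cover HVAC, insulation, roofing, drywall — every task.
Total fee: 8 + 7 = 15.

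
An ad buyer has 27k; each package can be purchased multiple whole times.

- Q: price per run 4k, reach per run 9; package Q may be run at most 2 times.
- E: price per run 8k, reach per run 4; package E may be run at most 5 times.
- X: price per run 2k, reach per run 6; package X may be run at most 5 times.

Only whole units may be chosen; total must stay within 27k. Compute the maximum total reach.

This is a bounded integer knapsack.
X has the best ratio (6/2); taking only X gives at most 5×6 = 30 (stopped by the supply cap of 5).
Mixing does better — 2×Q, 1×E, and 5×X: price 26 ≤ 27, reach 2·9 + 1·4 + 5·6 = 52.

52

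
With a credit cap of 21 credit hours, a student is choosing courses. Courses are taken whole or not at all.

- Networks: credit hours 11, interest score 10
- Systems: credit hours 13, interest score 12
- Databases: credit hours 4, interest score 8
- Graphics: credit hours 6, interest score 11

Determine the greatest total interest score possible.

29

Systems + Graphics: credit hours 13 + 6 = 19 ≤ 21, interest score 12 + 11 = 23.
Networks + Databases + Graphics: credit hours 11 + 4 + 6 = 21 ≤ 21, interest score 10 + 8 + 11 = 29.
Best is Networks, Databases, and Graphics with total interest score 29.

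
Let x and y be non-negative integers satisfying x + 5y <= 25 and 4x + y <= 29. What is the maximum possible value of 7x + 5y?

(x,y)=(6,3) is feasible, giving 57.
(x,y)=(5,4) is feasible, giving 55.
(x,y)=(6,2) is feasible, giving 52.
(x,y)=(5,3) is feasible, giving 50.
The best lattice point is (6,3), giving 57.

57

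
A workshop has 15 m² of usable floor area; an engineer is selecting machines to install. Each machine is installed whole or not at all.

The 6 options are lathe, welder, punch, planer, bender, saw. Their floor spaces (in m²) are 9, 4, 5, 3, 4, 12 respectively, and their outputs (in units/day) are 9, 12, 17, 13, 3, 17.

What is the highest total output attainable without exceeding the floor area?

Allowing fractional choices, the relaxed optimum would be about 46.2, but machines are indivisible.
welder + punch + planer: floor space 4 + 5 + 3 = 12 ≤ 15, output 12 + 17 + 13 = 42.
punch + planer + bender: floor space 5 + 3 + 4 = 12 ≤ 15, output 17 + 13 + 3 = 33.
Best is welder, punch, and planer with total output 42.

42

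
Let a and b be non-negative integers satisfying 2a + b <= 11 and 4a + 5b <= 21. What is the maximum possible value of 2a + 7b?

The continuous relaxation peaks at (0, 4.2) with value 29.40; rounding to a feasible lattice point costs some objective.
(a,b)=(0,4): 2·0+1·4=4≤11, 4·0+5·4=20≤21, objective 28.
(a,b)=(1,3): 2·1+1·3=5≤11, 4·1+5·3=19≤21, objective 23.
The best lattice point is (0,4), giving 28.

28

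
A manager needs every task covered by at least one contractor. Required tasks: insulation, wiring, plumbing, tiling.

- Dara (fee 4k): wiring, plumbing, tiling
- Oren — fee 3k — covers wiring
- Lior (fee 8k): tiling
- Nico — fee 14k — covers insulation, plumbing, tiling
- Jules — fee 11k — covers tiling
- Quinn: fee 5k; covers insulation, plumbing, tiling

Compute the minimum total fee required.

8

The greedy cost-per-new-task heuristic would pick Dara and Quinn for 9, but a cheaper cover exists.
Choose Oren and Quinn: together they cover insulation, wiring, plumbing, tiling — every task.
Total fee: 3 + 5 = 8.
No cover costs less than 8.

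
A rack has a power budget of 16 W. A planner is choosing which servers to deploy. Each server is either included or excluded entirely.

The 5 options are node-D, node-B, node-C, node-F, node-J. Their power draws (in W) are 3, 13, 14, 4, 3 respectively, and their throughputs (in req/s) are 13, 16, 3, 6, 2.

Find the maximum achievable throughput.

29

Treat it as a binary knapsack problem.
node-D + node-B: power draw 3 + 13 = 16 ≤ 16, throughput 13 + 16 = 29.
node-D + node-F: power draw 3 + 4 = 7 ≤ 16, throughput 13 + 6 = 19.
node-D + node-F + node-J: power draw 3 + 4 + 3 = 10 ≤ 16, throughput 13 + 6 + 2 = 21.
Best is node-D and node-B with total throughput 29.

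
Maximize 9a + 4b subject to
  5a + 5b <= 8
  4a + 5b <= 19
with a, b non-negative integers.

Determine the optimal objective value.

(a,b)=(1,0): 5·1+5·0=5≤8, 4·1+5·0=4≤19, objective 9.
(a,b)=(0,1): 5·0+5·1=5≤8, 4·0+5·1=5≤19, objective 4.
(a,b)=(0,0): 5·0+5·0=0≤8, 4·0+5·0=0≤19, objective 0.
Maximum is 9 at (a,b)=(1,0).

9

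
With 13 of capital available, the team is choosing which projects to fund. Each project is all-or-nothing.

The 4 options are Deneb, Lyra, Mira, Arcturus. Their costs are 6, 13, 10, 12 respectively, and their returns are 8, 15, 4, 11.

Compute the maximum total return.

Treat it as a binary knapsack problem.
Take Lyra: cost 13 ≤ 13, return 15.
No other feasible combination does better.

15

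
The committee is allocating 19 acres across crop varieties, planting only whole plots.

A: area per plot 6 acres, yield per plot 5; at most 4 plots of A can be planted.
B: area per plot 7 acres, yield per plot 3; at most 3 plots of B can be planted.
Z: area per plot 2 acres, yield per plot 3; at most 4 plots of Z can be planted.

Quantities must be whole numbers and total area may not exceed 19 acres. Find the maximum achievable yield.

Z has the best ratio (3/2); taking only Z gives at most 4×3 = 12 (stopped by the supply cap of 4).
Mixing does better — 2×A and 3×Z: area 18 ≤ 19, yield 2·5 + 3·3 = 19.

19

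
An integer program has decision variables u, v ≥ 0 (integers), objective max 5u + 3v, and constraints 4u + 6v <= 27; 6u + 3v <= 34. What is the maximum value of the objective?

Relaxing integrality, the LP optimum is 28.88 at (u,v) = (5.12, 1.08), which is not an integer point.
(u,v)=(5,1): 4·5+6·1=26≤27, 6·5+3·1=33≤34, objective 28.
(u,v)=(5,0): 4·5+6·0=20≤27, 6·5+3·0=30≤34, objective 25.
The best lattice point is (5,1), giving 28.

28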